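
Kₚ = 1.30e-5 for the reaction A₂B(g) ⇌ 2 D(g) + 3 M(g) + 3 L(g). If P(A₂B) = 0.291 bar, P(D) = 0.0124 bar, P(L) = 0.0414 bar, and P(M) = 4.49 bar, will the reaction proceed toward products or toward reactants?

toward products

Qₚ = P(D)²·P(M)³·P(L)³ / P(A₂B) = (0.0124)²·(4.49)³·(0.0414)³ / (0.291) = 3.39e-6
Qₚ = 3.39e-6 < Kₚ = 1.30e-5, so the forward reaction proceeds.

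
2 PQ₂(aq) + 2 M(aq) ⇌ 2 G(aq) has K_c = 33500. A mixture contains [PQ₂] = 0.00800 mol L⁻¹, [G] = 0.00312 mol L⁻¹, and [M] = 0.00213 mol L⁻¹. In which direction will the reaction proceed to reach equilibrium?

Q_c = [G]² / ([PQ₂]²·[M]²) = (0.00312)² / ((0.00800)²·(0.00213)²) = 33500
Q_c = 33500 = K_c, so the system is already at equilibrium.

no net change (already at equilibrium)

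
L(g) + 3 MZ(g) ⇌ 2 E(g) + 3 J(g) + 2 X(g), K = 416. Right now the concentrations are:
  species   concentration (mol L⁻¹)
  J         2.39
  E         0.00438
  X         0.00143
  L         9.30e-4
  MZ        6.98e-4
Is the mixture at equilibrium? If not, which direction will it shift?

no; Q > K, reaction proceeds in reverse

Q = [E]²·[J]³·[X]² / ([L]·[MZ]³) = (0.00438)²·(2.39)³·(0.00143)² / ((9.30e-4)·(6.98e-4)³) = 1690
Q = 1690 > K = 416: net reverse reaction.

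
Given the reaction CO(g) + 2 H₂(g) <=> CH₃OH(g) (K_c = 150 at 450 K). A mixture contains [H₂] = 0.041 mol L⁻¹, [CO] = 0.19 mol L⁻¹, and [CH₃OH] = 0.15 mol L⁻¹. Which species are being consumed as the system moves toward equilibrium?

CH₃OH (products)

Q_c = [CH₃OH] / ([CO]·[H₂]²) = (0.15) / ((0.19)·(0.041)²) = 470
Q_c = 470 > K_c = 150: net reverse reaction.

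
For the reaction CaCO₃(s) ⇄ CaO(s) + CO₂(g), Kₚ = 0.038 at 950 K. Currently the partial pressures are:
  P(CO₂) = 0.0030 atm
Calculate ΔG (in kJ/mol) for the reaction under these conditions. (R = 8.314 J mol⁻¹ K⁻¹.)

ΔG = -20.1 kJ/mol

(CaCO₃, CaO are pure solids — omitted from Qₚ.)
Qₚ = P(CO₂) = 0.00300
ΔG = RT ln(Qₚ/Kₚ) = (8.314 J mol⁻¹ K⁻¹)(950 K) × ln(0.00300/0.038)
   = (7.898 kJ/mol)(-2.539) = -20.1 kJ/mol
ΔG < 0, so the forward reaction is spontaneous (proceeds forward).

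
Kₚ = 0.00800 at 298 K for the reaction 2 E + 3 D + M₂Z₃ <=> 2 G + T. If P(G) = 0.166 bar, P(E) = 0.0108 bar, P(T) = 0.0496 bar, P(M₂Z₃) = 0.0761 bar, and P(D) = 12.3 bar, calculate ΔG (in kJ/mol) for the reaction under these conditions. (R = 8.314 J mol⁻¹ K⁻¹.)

ΔG = 5.79 kJ/mol

Qₚ = P(G)²·P(T) / (P(E)²·P(D)³·P(M₂Z₃)) = (0.166)²·(0.0496) / ((0.0108)²·(12.3)³·(0.0761)) = 0.0827
ΔG = RT ln(Qₚ/Kₚ) = (8.314 J mol⁻¹ K⁻¹)(298 K) × ln(0.0827/0.00800)
   = (2.478 kJ/mol)(2.336) = 5.79 kJ/mol
ΔG > 0, so the forward reaction is non-spontaneous (proceeds in reverse).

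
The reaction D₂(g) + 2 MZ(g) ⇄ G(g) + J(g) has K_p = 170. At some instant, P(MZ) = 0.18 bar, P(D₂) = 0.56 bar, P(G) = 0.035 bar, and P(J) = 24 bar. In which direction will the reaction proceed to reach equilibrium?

Q_p = P(G)·P(J) / (P(D₂)·P(MZ)²) = (0.035)·(24) / ((0.56)·(0.18)²) = 46
Q_p = 46 < K_p = 170, so the forward reaction proceeds.

forward (toward products)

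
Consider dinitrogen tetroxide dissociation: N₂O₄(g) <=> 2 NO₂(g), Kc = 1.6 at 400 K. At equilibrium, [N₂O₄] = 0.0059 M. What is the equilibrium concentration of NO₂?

At equilibrium, Kc = [NO₂]² / [N₂O₄] = 1.6.
([NO₂])² / (0.0059) = 1.6
[NO₂]² = 0.00944 ⇒ [NO₂] = 0.097 M

[NO₂] = 0.097 M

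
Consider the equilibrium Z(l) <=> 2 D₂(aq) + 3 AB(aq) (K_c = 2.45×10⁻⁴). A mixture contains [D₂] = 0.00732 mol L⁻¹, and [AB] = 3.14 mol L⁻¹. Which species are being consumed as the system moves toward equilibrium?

(Z is a pure liquid — omitted from Q_c.)
Q_c = [D₂]²·[AB]³ = (0.00732)²·(3.14)³ = 0.00166
Q_c = 0.00166 > K_c = 2.45×10⁻⁴: net reverse reaction.

D₂, AB (products)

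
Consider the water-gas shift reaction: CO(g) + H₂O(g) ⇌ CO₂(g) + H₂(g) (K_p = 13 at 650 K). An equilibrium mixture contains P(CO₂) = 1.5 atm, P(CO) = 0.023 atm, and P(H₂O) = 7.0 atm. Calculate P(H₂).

At equilibrium, K_p = P(CO₂)·P(H₂) / (P(CO)·P(H₂O)) = 13.
(1.5)·(P(H₂)) / ((0.023)·(7.0)) = 13
P(H₂) = 1.40 = 1.4 atm

P(H₂) = 1.4 atm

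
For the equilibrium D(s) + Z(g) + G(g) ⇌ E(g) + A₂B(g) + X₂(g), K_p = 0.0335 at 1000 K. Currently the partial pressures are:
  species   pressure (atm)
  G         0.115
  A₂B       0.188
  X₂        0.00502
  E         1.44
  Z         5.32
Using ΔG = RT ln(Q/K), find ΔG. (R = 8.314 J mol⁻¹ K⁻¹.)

(D is a pure solid — omitted from Q_p.)
Q_p = P(E)·P(A₂B)·P(X₂) / (P(Z)·P(G)) = (1.44)·(0.188)·(0.00502) / ((5.32)·(0.115)) = 0.00222
ΔG = RT ln(Q_p/K_p) = (8.314 J mol⁻¹ K⁻¹)(1000 K) × ln(0.00222/0.0335)
   = (8.314 kJ/mol)(-2.714) = -22.6 kJ/mol
ΔG < 0, so the forward reaction is spontaneous (proceeds forward).

ΔG = -22.6 kJ/mol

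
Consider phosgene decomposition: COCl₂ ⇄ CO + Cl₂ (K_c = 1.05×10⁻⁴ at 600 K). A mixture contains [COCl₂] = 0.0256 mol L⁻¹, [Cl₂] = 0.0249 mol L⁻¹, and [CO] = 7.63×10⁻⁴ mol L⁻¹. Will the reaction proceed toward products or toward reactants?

Q_c = [CO]·[Cl₂] / [COCl₂] = (7.63×10⁻⁴)·(0.0249) / (0.0256) = 7.42×10⁻⁴
Q_c = 7.42×10⁻⁴ > K_c = 1.05×10⁻⁴, so the reverse reaction proceeds.

to the left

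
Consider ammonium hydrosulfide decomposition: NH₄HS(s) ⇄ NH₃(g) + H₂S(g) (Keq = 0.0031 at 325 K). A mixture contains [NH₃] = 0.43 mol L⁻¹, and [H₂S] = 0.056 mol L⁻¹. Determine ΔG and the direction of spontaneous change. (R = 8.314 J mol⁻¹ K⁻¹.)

(NH₄HS is a pure solid — omitted from Q.)
Q = [NH₃]·[H₂S] = (0.43)·(0.056) = 0.0241
ΔG = RT ln(Q/Keq) = (8.314 J mol⁻¹ K⁻¹)(325 K) × ln(0.0241/0.0031)
   = (2.702 kJ/mol)(2.051) = 5.54 kJ/mol
ΔG > 0, so the forward reaction is non-spontaneous (proceeds in reverse).

ΔG = 5.54 kJ/mol; the forward reaction is non-spontaneous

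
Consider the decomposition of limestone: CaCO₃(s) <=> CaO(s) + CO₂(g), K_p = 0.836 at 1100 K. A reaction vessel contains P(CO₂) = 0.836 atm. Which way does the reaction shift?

no net change (already at equilibrium)

(CaCO₃, CaO are pure solids — omitted from Q_p.)
Q_p = P(CO₂) = 0.836
Q_p = 0.836 = K_p, so the system is already at equilibrium.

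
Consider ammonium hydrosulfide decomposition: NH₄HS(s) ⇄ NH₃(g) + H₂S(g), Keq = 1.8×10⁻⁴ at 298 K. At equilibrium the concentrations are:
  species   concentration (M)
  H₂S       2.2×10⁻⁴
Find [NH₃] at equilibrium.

(NH₄HS is a pure solid — omitted from Keq.)
At equilibrium, Keq = [NH₃]·[H₂S] = 1.8×10⁻⁴.
([NH₃])·(2.2×10⁻⁴) = 1.8×10⁻⁴
[NH₃] = 0.818 = 0.82 M

[NH₃] = 0.82 M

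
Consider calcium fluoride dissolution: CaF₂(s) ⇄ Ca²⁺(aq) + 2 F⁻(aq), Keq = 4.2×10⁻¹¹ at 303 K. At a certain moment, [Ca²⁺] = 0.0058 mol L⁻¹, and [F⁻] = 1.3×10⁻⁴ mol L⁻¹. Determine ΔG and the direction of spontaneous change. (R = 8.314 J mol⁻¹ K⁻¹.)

ΔG = 2.13 kJ/mol; the forward reaction is non-spontaneous

(CaF₂ is a pure solid — omitted from Q.)
Q = [Ca²⁺]·[F⁻]² = (0.0058)·(1.3×10⁻⁴)² = 9.80×10⁻¹¹
ΔG = RT ln(Q/Keq) = (8.314 J mol⁻¹ K⁻¹)(303 K) × ln(9.80×10⁻¹¹/4.2×10⁻¹¹)
   = (2.519 kJ/mol)(0.8473) = 2.13 kJ/mol
ΔG > 0, so the forward reaction is non-spontaneous (proceeds in reverse).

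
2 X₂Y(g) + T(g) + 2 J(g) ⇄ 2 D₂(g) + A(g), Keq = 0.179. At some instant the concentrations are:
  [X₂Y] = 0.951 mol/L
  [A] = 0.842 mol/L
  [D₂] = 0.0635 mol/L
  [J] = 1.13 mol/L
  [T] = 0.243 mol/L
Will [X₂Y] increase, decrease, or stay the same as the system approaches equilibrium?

decrease

Q = [D₂]²·[A] / ([X₂Y]²·[T]·[J]²) = (0.0635)²·(0.842) / ((0.951)²·(0.243)·(1.13)²) = 0.0121
Q = 0.0121 < Keq = 0.179: net forward reaction.
X₂Y is a reactant, so it decreases.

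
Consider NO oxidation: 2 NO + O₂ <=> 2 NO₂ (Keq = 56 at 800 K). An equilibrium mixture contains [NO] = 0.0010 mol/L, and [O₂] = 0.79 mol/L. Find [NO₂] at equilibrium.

At equilibrium, Keq = [NO₂]² / ([NO]²·[O₂]) = 56.
([NO₂])² / ((0.0010)²·(0.79)) = 56
[NO₂]² = 4.42×10⁻⁵ ⇒ [NO₂] = 0.0067 mol/L

[NO₂] = 0.0067 mol/L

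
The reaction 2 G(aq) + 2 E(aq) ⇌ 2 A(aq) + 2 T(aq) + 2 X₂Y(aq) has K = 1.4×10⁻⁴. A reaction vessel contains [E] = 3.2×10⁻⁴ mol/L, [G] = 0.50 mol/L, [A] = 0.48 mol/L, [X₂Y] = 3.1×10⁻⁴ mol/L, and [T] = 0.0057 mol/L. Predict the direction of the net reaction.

to the right

Q = [A]²·[T]²·[X₂Y]² / ([G]²·[E]²) = (0.48)²·(0.0057)²·(3.1×10⁻⁴)² / ((0.50)²·(3.2×10⁻⁴)²) = 2.8×10⁻⁵
Q = 2.8×10⁻⁵ < K = 1.4×10⁻⁴, so the forward reaction proceeds.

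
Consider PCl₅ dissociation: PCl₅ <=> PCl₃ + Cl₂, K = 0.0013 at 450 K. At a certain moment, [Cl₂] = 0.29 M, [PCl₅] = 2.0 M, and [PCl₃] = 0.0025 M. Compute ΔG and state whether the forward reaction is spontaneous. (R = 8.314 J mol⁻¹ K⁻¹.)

Q = [PCl₃]·[Cl₂] / [PCl₅] = (0.0025)·(0.29) / (2.0) = 3.62e-4
ΔG = RT ln(Q/K) = (8.314 J mol⁻¹ K⁻¹)(450 K) × ln(3.62e-4/0.0013)
   = (3.741 kJ/mol)(-1.278) = -4.78 kJ/mol
ΔG < 0, so the forward reaction is spontaneous (proceeds forward).

ΔG = -4.78 kJ/mol; the forward reaction is spontaneous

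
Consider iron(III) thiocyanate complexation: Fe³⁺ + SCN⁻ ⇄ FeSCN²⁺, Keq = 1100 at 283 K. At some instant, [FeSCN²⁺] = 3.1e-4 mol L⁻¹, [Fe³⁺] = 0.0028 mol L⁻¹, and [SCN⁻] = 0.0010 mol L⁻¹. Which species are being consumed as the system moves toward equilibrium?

Fe³⁺, SCN⁻ (reactants)

Q = [FeSCN²⁺] / ([Fe³⁺]·[SCN⁻]) = (3.1e-4) / ((0.0028)·(0.0010)) = 110
Q = 110 < Keq = 1100: net forward reaction.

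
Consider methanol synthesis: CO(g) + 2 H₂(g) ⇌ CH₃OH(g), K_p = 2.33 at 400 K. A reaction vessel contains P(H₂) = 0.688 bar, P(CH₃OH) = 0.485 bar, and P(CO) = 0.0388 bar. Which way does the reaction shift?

in the reverse direction

Q_p = P(CH₃OH) / (P(CO)·P(H₂)²) = (0.485) / ((0.0388)·(0.688)²) = 26.4
Q_p = 26.4 > K_p = 2.33, so the reverse reaction proceeds.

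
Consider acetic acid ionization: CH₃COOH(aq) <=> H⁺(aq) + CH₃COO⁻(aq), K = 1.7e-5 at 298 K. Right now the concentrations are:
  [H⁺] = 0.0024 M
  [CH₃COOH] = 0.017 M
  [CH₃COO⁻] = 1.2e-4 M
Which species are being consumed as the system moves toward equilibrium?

none (at equilibrium)

Q = [H⁺]·[CH₃COO⁻] / [CH₃COOH] = (0.0024)·(1.2e-4) / (0.017) = 1.7e-5
Q = 1.7e-5 = K; the system is at equilibrium.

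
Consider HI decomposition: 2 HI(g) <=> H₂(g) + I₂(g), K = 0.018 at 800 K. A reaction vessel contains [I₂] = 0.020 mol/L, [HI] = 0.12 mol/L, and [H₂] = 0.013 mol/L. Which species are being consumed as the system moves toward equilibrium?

none (at equilibrium)

Q = [H₂]·[I₂] / [HI]² = (0.013)·(0.020) / (0.12)² = 0.018
Q = 0.018 = K; the system is at equilibrium.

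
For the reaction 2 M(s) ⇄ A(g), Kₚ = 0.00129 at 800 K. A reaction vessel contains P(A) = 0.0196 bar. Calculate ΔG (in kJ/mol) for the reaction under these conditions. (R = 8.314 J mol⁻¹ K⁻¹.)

(M is a pure solid — omitted from Qₚ.)
Qₚ = P(A) = 0.0196
ΔG = RT ln(Qₚ/Kₚ) = (8.314 J mol⁻¹ K⁻¹)(800 K) × ln(0.0196/0.00129)
   = (6.651 kJ/mol)(2.721) = 18.1 kJ/mol
ΔG > 0, so the forward reaction is non-spontaneous (proceeds in reverse).

ΔG = 18.1 kJ/mol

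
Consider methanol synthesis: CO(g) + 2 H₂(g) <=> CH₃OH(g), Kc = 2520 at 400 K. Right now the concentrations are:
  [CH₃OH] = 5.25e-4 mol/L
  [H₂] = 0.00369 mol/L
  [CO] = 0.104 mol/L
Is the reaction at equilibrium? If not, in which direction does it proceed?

Qc = [CH₃OH] / ([CO]·[H₂]²) = (5.25e-4) / ((0.104)·(0.00369)²) = 371
Qc = 371 < Kc = 2520, so the forward reaction proceeds.

forward (toward products)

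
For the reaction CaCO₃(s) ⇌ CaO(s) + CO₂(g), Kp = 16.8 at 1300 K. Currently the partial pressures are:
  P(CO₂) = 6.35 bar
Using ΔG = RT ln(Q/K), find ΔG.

(CaCO₃, CaO are pure solids — omitted from Qp.)
Qp = P(CO₂) = 6.35
ΔG = RT ln(Qp/Kp) = (8.314 J mol⁻¹ K⁻¹)(1300 K) × ln(6.35/16.8)
   = (10.81 kJ/mol)(-0.9729) = -10.5 kJ/mol
ΔG < 0, so the forward reaction is spontaneous (proceeds forward).

ΔG = -10.5 kJ/mol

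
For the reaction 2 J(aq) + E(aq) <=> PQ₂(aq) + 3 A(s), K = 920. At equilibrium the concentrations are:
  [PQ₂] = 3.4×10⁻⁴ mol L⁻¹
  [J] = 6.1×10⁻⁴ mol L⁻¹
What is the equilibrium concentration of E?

[E] = 0.99 mol L⁻¹

(A is a pure solid — omitted from K.)
At equilibrium, K = [PQ₂] / ([J]²·[E]) = 920.
(3.4×10⁻⁴) / ((6.1×10⁻⁴)²·([E])) = 920
[E] = 0.993 = 0.99 mol L⁻¹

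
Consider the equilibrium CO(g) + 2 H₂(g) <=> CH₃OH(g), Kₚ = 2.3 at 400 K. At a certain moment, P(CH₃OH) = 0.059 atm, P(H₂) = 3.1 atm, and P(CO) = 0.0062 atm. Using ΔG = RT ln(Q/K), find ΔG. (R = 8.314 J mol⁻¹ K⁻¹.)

ΔG = -2.80 kJ/mol

Qₚ = P(CH₃OH) / (P(CO)·P(H₂)²) = (0.059) / ((0.0062)·(3.1)²) = 0.990
ΔG = RT ln(Qₚ/Kₚ) = (8.314 J mol⁻¹ K⁻¹)(400 K) × ln(0.990/2.3)
   = (3.326 kJ/mol)(-0.8430) = -2.80 kJ/mol
ΔG < 0, so the forward reaction is spontaneous (proceeds forward).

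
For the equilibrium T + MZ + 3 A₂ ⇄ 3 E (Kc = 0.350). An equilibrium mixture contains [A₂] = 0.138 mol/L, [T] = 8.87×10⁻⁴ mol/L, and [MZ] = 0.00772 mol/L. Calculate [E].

[E] = 0.00185 mol/L

At equilibrium, Kc = [E]³ / ([T]·[MZ]·[A₂]³) = 0.350.
([E])³ / ((8.87×10⁻⁴)·(0.00772)·(0.138)³) = 0.350
[E]³ = 6.30×10⁻⁹ ⇒ [E] = 0.00185 mol/L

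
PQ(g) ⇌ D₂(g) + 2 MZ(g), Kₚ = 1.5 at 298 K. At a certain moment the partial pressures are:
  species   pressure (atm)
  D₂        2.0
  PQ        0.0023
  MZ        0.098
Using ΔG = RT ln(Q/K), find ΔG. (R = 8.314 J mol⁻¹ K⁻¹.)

ΔG = 4.25 kJ/mol

Qₚ = P(D₂)·P(MZ)² / P(PQ) = (2.0)·(0.098)² / (0.0023) = 8.35
ΔG = RT ln(Qₚ/Kₚ) = (8.314 J mol⁻¹ K⁻¹)(298 K) × ln(8.35/1.5)
   = (2.478 kJ/mol)(1.717) = 4.25 kJ/mol
ΔG > 0, so the forward reaction is non-spontaneous (proceeds in reverse).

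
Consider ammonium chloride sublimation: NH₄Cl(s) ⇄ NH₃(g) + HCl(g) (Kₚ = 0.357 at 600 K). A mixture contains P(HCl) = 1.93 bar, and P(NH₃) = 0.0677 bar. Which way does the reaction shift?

forward (toward products)

(NH₄Cl is a pure solid — omitted from Qₚ.)
Qₚ = P(NH₃)·P(HCl) = (0.0677)·(1.93) = 0.131
Qₚ = 0.131 < Kₚ = 0.357, so the forward reaction proceeds.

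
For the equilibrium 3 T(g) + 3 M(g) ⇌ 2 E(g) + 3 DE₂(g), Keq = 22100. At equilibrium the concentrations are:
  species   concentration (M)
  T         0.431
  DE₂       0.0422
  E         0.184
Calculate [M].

At equilibrium, Keq = [E]²·[DE₂]³ / ([T]³·[M]³) = 22100.
(0.184)²·(0.0422)³ / ((0.431)³·([M])³) = 22100
[M]³ = 1.44e-9 ⇒ [M] = 0.00113 M

[M] = 0.00113 M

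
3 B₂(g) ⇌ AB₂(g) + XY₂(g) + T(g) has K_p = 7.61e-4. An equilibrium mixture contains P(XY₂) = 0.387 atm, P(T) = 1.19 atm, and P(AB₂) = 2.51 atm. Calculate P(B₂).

At equilibrium, K_p = P(AB₂)·P(XY₂)·P(T) / P(B₂)³ = 7.61e-4.
(2.51)·(0.387)·(1.19) / (P(B₂))³ = 7.61e-4
P(B₂)³ = 1520 ⇒ P(B₂) = 11.5 atm

P(B₂) = 11.5 atm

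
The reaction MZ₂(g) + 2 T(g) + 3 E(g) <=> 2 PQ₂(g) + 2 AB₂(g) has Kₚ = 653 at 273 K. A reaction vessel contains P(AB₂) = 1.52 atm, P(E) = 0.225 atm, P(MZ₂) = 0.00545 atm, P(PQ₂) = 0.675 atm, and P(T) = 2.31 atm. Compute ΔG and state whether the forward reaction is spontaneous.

Qₚ = P(PQ₂)²·P(AB₂)² / (P(MZ₂)·P(T)²·P(E)³) = (0.675)²·(1.52)² / ((0.00545)·(2.31)²·(0.225)³) = 3180
ΔG = RT ln(Qₚ/Kₚ) = (8.314 J mol⁻¹ K⁻¹)(273 K) × ln(3180/653)
   = (2.270 kJ/mol)(1.583) = 3.59 kJ/mol
ΔG > 0, so the forward reaction is non-spontaneous (proceeds in reverse).

ΔG = 3.59 kJ/mol; the forward reaction is non-spontaneous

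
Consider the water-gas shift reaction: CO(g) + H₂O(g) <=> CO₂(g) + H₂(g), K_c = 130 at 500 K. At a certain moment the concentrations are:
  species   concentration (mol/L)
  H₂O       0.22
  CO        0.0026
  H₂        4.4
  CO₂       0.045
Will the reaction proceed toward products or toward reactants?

toward reactants

Q_c = [CO₂]·[H₂] / ([CO]·[H₂O]) = (0.045)·(4.4) / ((0.0026)·(0.22)) = 350
Q_c = 350 > K_c = 130, so the reverse reaction proceeds.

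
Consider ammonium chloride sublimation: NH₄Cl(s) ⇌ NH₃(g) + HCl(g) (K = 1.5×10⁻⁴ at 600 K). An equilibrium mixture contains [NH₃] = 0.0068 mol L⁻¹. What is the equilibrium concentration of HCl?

(NH₄Cl is a pure solid — omitted from K.)
At equilibrium, K = [NH₃]·[HCl] = 1.5×10⁻⁴.
(0.0068)·([HCl]) = 1.5×10⁻⁴
[HCl] = 0.0221 = 0.022 mol L⁻¹

[HCl] = 0.022 mol L⁻¹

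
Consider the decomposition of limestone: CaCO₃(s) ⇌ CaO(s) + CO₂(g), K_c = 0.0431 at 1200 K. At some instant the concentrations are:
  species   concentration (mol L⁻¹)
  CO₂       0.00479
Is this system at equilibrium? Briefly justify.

no; Q < K, reaction proceeds forward

(CaCO₃, CaO are pure solids — omitted from Q_c.)
Q_c = [CO₂] = 0.00479
Q_c = 0.00479 < K_c = 0.0431: net forward reaction.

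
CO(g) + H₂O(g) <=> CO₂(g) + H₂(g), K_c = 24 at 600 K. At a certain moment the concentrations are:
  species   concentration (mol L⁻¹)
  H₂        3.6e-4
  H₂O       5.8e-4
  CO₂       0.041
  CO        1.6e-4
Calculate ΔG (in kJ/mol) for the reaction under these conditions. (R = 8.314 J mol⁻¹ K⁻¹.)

Q_c = [CO₂]·[H₂] / ([CO]·[H₂O]) = (0.041)·(3.6e-4) / ((1.6e-4)·(5.8e-4)) = 159
ΔG = RT ln(Q_c/K_c) = (8.314 J mol⁻¹ K⁻¹)(600 K) × ln(159/24)
   = (4.988 kJ/mol)(1.891) = 9.43 kJ/mol
ΔG > 0, so the forward reaction is non-spontaneous (proceeds in reverse).

ΔG = 9.43 kJ/mol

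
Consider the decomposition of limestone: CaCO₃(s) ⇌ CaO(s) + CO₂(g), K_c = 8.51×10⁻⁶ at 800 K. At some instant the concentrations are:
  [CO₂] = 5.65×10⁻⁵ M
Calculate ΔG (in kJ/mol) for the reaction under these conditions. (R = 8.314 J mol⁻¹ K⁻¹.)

(CaCO₃, CaO are pure solids — omitted from Q_c.)
Q_c = [CO₂] = 5.65×10⁻⁵
ΔG = RT ln(Q_c/K_c) = (8.314 J mol⁻¹ K⁻¹)(800 K) × ln(5.65×10⁻⁵/8.51×10⁻⁶)
   = (6.651 kJ/mol)(1.893) = 12.6 kJ/mol
ΔG > 0, so the forward reaction is non-spontaneous (proceeds in reverse).

ΔG = 12.6 kJ/mol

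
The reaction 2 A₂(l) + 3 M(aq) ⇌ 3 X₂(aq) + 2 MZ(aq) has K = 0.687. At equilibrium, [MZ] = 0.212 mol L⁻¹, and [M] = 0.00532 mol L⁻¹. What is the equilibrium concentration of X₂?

[X₂] = 0.0132 mol L⁻¹

(A₂ is a pure liquid — omitted from K.)
At equilibrium, K = [X₂]³·[MZ]² / [M]³ = 0.687.
([X₂])³·(0.212)² / (0.00532)³ = 0.687
[X₂]³ = 2.30×10⁻⁶ ⇒ [X₂] = 0.0132 mol L⁻¹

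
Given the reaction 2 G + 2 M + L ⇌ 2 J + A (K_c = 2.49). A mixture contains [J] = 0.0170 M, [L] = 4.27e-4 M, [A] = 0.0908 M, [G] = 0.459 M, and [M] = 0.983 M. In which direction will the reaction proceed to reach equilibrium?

forward (toward products)

Q_c = [J]²·[A] / ([G]²·[M]²·[L]) = (0.0170)²·(0.0908) / ((0.459)²·(0.983)²·(4.27e-4)) = 0.302
Q_c = 0.302 < K_c = 2.49, so the forward reaction proceeds.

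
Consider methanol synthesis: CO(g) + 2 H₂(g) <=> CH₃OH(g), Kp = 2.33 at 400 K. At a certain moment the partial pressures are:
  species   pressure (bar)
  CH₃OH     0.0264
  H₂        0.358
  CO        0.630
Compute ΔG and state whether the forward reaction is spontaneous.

ΔG = -6.53 kJ/mol; the forward reaction is spontaneous

Qp = P(CH₃OH) / (P(CO)·P(H₂)²) = (0.0264) / ((0.630)·(0.358)²) = 0.327
ΔG = RT ln(Qp/Kp) = (8.314 J mol⁻¹ K⁻¹)(400 K) × ln(0.327/2.33)
   = (3.326 kJ/mol)(-1.964) = -6.53 kJ/mol
ΔG < 0, so the forward reaction is spontaneous (proceeds forward).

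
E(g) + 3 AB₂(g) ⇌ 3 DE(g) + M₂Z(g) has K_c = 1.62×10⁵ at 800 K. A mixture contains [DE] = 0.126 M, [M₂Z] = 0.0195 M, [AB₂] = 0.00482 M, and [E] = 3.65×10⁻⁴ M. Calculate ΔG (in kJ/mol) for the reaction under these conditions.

Q_c = [DE]³·[M₂Z] / ([E]·[AB₂]³) = (0.126)³·(0.0195) / ((3.65×10⁻⁴)·(0.00482)³) = 9.54×10⁵
ΔG = RT ln(Q_c/K_c) = (8.314 J mol⁻¹ K⁻¹)(800 K) × ln(9.54×10⁵/1.62×10⁵)
   = (6.651 kJ/mol)(1.773) = 11.8 kJ/mol
ΔG > 0, so the forward reaction is non-spontaneous (proceeds in reverse).

ΔG = 11.8 kJ/mol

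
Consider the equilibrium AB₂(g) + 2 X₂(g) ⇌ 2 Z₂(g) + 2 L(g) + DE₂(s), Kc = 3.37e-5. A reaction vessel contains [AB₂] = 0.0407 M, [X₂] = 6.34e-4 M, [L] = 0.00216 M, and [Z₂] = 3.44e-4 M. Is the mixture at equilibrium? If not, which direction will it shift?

yes, at equilibrium

(DE₂ is a pure solid — omitted from Qc.)
Qc = [Z₂]²·[L]² / ([AB₂]·[X₂]²) = (3.44e-4)²·(0.00216)² / ((0.0407)·(6.34e-4)²) = 3.37e-5
Qc = 3.37e-5 = Kc; the system is at equilibrium.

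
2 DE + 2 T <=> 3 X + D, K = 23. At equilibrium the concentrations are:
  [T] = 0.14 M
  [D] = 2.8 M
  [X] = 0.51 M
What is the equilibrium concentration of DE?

[DE] = 0.91 M

At equilibrium, K = [X]³·[D] / ([DE]²·[T]²) = 23.
(0.51)³·(2.8) / (([DE])²·(0.14)²) = 23
[DE]² = 0.824 ⇒ [DE] = 0.91 M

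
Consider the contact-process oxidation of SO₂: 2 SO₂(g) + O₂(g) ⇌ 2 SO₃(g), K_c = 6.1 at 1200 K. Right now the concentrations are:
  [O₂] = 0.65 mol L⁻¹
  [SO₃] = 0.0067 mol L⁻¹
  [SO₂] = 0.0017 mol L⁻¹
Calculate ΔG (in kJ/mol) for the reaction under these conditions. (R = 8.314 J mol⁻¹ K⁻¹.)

ΔG = 13.6 kJ/mol

Q_c = [SO₃]² / ([SO₂]²·[O₂]) = (0.0067)² / ((0.0017)²·(0.65)) = 23.9
ΔG = RT ln(Q_c/K_c) = (8.314 J mol⁻¹ K⁻¹)(1200 K) × ln(23.9/6.1)
   = (9.977 kJ/mol)(1.366) = 13.6 kJ/mol
ΔG > 0, so the forward reaction is non-spontaneous (proceeds in reverse).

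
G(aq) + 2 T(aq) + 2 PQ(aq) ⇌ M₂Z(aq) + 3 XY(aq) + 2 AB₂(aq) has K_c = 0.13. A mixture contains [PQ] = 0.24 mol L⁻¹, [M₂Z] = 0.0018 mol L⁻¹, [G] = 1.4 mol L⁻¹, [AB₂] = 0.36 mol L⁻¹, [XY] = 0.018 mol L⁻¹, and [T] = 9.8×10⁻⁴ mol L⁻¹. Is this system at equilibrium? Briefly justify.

no; Q < K, reaction proceeds forward

Q_c = [M₂Z]·[XY]³·[AB₂]² / ([G]·[T]²·[PQ]²) = (0.0018)·(0.018)³·(0.36)² / ((1.4)·(9.8×10⁻⁴)²·(0.24)²) = 0.018
Q_c = 0.018 < K_c = 0.13: net forward reaction.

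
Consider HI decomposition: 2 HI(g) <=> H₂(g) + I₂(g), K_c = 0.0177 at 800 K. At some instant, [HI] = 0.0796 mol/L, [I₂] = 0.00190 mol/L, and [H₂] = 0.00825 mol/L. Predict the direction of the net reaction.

Q_c = [H₂]·[I₂] / [HI]² = (0.00825)·(0.00190) / (0.0796)² = 0.00247
Q_c = 0.00247 < K_c = 0.0177, so the forward reaction proceeds.

to the right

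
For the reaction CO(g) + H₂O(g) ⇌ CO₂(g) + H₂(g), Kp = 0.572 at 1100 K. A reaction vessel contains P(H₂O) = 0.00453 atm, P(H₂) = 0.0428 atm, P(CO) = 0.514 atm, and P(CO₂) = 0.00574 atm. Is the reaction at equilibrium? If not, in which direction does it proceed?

forward (toward products)

Qp = P(CO₂)·P(H₂) / (P(CO)·P(H₂O)) = (0.00574)·(0.0428) / ((0.514)·(0.00453)) = 0.106
Qp = 0.106 < Kp = 0.572, so the forward reaction proceeds.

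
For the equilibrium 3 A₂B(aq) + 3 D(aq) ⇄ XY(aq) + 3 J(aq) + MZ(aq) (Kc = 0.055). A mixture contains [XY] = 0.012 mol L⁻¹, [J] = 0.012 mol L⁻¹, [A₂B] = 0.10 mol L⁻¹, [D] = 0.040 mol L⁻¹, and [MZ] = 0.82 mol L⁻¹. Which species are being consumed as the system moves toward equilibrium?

XY, J, MZ (products)

Qc = [XY]·[J]³·[MZ] / ([A₂B]³·[D]³) = (0.012)·(0.012)³·(0.82) / ((0.10)³·(0.040)³) = 0.27
Qc = 0.27 > Kc = 0.055: net reverse reaction.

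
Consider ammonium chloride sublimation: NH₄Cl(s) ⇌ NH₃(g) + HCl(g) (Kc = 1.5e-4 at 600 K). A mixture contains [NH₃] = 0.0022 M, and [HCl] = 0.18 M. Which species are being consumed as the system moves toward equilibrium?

(NH₄Cl is a pure solid — omitted from Qc.)
Qc = [NH₃]·[HCl] = (0.0022)·(0.18) = 4.0e-4
Qc = 4.0e-4 > Kc = 1.5e-4: net reverse reaction.

NH₃, HCl (products)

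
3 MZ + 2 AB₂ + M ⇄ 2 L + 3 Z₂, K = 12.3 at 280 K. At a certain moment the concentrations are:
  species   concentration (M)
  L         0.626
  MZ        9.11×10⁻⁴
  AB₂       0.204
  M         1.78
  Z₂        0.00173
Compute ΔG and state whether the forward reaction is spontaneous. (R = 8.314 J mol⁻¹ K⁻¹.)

ΔG = 2.51 kJ/mol; the forward reaction is non-spontaneous

Q = [L]²·[Z₂]³ / ([MZ]³·[AB₂]²·[M]) = (0.626)²·(0.00173)³ / ((9.11×10⁻⁴)³·(0.204)²·(1.78)) = 36.2
ΔG = RT ln(Q/K) = (8.314 J mol⁻¹ K⁻¹)(280 K) × ln(36.2/12.3)
   = (2.328 kJ/mol)(1.079) = 2.51 kJ/mol
ΔG > 0, so the forward reaction is non-spontaneous (proceeds in reverse).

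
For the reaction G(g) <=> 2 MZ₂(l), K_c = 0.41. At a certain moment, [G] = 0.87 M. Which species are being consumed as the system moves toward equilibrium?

MZ₂ (products)

(MZ₂ is a pure liquid — omitted from Q_c.)
Q_c = 1 / [G] = 1 / (0.87) = 1.1
Q_c = 1.1 > K_c = 0.41: net reverse reaction.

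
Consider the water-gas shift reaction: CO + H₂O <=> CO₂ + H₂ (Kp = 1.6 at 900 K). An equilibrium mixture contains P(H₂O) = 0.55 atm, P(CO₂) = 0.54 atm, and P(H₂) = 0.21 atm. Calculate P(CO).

P(CO) = 0.13 atm

At equilibrium, Kp = P(CO₂)·P(H₂) / (P(CO)·P(H₂O)) = 1.6.
(0.54)·(0.21) / ((P(CO))·(0.55)) = 1.6
P(CO) = 0.129 = 0.13 atm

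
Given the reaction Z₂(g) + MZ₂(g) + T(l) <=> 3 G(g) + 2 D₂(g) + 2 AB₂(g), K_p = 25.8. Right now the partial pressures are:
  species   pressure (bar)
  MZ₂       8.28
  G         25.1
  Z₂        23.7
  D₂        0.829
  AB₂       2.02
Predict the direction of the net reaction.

to the left

(T is a pure liquid — omitted from Q_p.)
Q_p = P(G)³·P(D₂)²·P(AB₂)² / (P(Z₂)·P(MZ₂)) = (25.1)³·(0.829)²·(2.02)² / ((23.7)·(8.28)) = 226
Q_p = 226 > K_p = 25.8, so the reverse reaction proceeds.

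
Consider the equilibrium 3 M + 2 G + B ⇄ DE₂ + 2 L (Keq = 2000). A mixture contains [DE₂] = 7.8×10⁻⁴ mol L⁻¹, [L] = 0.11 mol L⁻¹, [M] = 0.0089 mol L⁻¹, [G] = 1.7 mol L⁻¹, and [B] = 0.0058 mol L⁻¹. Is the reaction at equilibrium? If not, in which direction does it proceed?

Q = [DE₂]·[L]² / ([M]³·[G]²·[B]) = (7.8×10⁻⁴)·(0.11)² / ((0.0089)³·(1.7)²·(0.0058)) = 800
Q = 800 < Keq = 2000, so the forward reaction proceeds.

forward (toward products)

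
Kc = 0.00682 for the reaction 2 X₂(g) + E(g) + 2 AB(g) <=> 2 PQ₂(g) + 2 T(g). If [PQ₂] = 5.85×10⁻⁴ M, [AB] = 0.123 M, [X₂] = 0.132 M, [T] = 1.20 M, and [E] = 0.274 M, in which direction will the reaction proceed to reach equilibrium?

no net change (already at equilibrium)

Qc = [PQ₂]²·[T]² / ([X₂]²·[E]·[AB]²) = (5.85×10⁻⁴)²·(1.20)² / ((0.132)²·(0.274)·(0.123)²) = 0.00682
Qc = 0.00682 = Kc, so the system is already at equilibrium.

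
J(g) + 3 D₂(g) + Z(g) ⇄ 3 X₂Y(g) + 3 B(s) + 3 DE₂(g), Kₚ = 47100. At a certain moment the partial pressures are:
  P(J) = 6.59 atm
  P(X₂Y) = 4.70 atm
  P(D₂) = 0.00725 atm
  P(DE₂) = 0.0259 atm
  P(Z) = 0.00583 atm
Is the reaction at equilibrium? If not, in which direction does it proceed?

reverse (toward reactants)

(B is a pure solid — omitted from Qₚ.)
Qₚ = P(X₂Y)³·P(DE₂)³ / (P(J)·P(D₂)³·P(Z)) = (4.70)³·(0.0259)³ / ((6.59)·(0.00725)³·(0.00583)) = 1.23e5
Qₚ = 1.23e5 > Kₚ = 47100, so the reverse reaction proceeds.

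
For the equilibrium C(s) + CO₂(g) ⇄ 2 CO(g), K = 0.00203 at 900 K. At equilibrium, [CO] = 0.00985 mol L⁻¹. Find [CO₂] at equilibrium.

[CO₂] = 0.0478 mol L⁻¹

(C is a pure solid — omitted from K.)
At equilibrium, K = [CO]² / [CO₂] = 0.00203.
(0.00985)² / ([CO₂]) = 0.00203
[CO₂] = 0.0478 mol L⁻¹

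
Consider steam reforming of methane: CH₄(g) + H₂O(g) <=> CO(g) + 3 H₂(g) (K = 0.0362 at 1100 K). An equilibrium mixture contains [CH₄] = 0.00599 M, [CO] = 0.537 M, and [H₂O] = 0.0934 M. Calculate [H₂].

At equilibrium, K = [CO]·[H₂]³ / ([CH₄]·[H₂O]) = 0.0362.
(0.537)·([H₂])³ / ((0.00599)·(0.0934)) = 0.0362
[H₂]³ = 3.77e-5 ⇒ [H₂] = 0.0335 M

[H₂] = 0.0335 M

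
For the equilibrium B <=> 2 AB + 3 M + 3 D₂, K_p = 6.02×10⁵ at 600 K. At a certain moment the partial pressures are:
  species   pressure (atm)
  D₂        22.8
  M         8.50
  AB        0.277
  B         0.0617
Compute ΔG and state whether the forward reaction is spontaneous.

ΔG = 13.5 kJ/mol; the forward reaction is non-spontaneous

Q_p = P(AB)²·P(M)³·P(D₂)³ / P(B) = (0.277)²·(8.50)³·(22.8)³ / (0.0617) = 9.05×10⁶
ΔG = RT ln(Q_p/K_p) = (8.314 J mol⁻¹ K⁻¹)(600 K) × ln(9.05×10⁶/6.02×10⁵)
   = (4.988 kJ/mol)(2.710) = 13.5 kJ/mol
ΔG > 0, so the forward reaction is non-spontaneous (proceeds in reverse).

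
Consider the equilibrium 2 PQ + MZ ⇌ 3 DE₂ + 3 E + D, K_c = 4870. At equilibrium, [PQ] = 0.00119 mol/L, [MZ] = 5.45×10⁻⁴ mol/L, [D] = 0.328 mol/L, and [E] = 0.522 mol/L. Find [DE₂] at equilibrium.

At equilibrium, K_c = [DE₂]³·[E]³·[D] / ([PQ]²·[MZ]) = 4870.
([DE₂])³·(0.522)³·(0.328) / ((0.00119)²·(5.45×10⁻⁴)) = 4870
[DE₂]³ = 8.06×10⁻⁵ ⇒ [DE₂] = 0.0432 mol/L

[DE₂] = 0.0432 mol/L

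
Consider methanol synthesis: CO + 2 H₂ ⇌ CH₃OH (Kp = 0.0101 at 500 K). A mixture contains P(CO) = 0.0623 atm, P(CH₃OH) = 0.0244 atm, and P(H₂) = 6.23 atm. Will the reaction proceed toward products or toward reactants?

no net change (already at equilibrium)

Qp = P(CH₃OH) / (P(CO)·P(H₂)²) = (0.0244) / ((0.0623)·(6.23)²) = 0.0101
Qp = 0.0101 = Kp, so the system is already at equilibrium.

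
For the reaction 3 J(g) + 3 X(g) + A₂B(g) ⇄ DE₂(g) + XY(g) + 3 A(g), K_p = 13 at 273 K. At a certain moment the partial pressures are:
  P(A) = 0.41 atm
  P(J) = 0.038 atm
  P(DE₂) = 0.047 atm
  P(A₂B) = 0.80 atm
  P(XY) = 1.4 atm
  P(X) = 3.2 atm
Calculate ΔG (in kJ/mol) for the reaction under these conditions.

ΔG = -3.22 kJ/mol

Q_p = P(DE₂)·P(XY)·P(A)³ / (P(J)³·P(X)³·P(A₂B)) = (0.047)·(1.4)·(0.41)³ / ((0.038)³·(3.2)³·(0.80)) = 3.15
ΔG = RT ln(Q_p/K_p) = (8.314 J mol⁻¹ K⁻¹)(273 K) × ln(3.15/13)
   = (2.270 kJ/mol)(-1.418) = -3.22 kJ/mol
ΔG < 0, so the forward reaction is spontaneous (proceeds forward).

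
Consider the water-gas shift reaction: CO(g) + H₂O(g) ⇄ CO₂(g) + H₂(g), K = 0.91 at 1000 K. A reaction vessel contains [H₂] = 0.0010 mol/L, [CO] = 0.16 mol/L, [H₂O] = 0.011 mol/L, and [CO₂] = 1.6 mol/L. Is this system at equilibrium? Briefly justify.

Q = [CO₂]·[H₂] / ([CO]·[H₂O]) = (1.6)·(0.0010) / ((0.16)·(0.011)) = 0.91
Q = 0.91 = K; the system is at equilibrium.

yes, at equilibrium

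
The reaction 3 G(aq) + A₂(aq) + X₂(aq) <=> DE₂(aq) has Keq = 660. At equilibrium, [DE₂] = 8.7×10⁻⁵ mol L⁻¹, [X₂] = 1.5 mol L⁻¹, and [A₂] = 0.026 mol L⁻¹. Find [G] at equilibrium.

[G] = 0.015 mol L⁻¹

At equilibrium, Keq = [DE₂] / ([G]³·[A₂]·[X₂]) = 660.
(8.7×10⁻⁵) / (([G])³·(0.026)·(1.5)) = 660
[G]³ = 3.38×10⁻⁶ ⇒ [G] = 0.015 mol L⁻¹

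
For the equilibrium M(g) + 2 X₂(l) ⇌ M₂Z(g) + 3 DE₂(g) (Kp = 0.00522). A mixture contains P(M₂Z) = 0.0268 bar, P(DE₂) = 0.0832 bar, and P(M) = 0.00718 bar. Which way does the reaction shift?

(X₂ is a pure liquid — omitted from Qp.)
Qp = P(M₂Z)·P(DE₂)³ / P(M) = (0.0268)·(0.0832)³ / (0.00718) = 0.00215
Qp = 0.00215 < Kp = 0.00522, so the forward reaction proceeds.

forward (toward products)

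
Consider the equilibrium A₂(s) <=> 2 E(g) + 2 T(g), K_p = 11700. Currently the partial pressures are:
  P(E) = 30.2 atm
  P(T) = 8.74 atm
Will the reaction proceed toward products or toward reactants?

(A₂ is a pure solid — omitted from Q_p.)
Q_p = P(E)²·P(T)² = (30.2)²·(8.74)² = 69700
Q_p = 69700 > K_p = 11700, so the reverse reaction proceeds.

in the reverse direction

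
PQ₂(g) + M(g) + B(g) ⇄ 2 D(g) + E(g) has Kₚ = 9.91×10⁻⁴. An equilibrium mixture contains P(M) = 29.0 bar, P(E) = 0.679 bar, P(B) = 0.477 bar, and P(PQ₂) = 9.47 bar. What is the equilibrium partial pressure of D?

At equilibrium, Kₚ = P(D)²·P(E) / (P(PQ₂)·P(M)·P(B)) = 9.91×10⁻⁴.
(P(D))²·(0.679) / ((9.47)·(29.0)·(0.477)) = 9.91×10⁻⁴
P(D)² = 0.191 ⇒ P(D) = 0.437 bar

P(D) = 0.437 bar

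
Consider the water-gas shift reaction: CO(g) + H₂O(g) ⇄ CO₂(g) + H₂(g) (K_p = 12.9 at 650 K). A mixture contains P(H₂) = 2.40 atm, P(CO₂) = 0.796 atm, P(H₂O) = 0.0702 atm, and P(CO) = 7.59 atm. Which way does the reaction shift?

Q_p = P(CO₂)·P(H₂) / (P(CO)·P(H₂O)) = (0.796)·(2.40) / ((7.59)·(0.0702)) = 3.59
Q_p = 3.59 < K_p = 12.9, so the forward reaction proceeds.

toward products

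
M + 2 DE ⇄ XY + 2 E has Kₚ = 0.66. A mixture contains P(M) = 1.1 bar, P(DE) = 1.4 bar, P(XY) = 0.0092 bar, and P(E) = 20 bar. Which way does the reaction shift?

Qₚ = P(XY)·P(E)² / (P(M)·P(DE)²) = (0.0092)·(20)² / ((1.1)·(1.4)²) = 1.7
Qₚ = 1.7 > Kₚ = 0.66, so the reverse reaction proceeds.

to the left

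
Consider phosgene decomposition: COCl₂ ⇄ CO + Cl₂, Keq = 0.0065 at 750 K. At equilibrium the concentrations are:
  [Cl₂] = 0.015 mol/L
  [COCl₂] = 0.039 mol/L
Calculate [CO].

At equilibrium, Keq = [CO]·[Cl₂] / [COCl₂] = 0.0065.
([CO])·(0.015) / (0.039) = 0.0065
[CO] = 0.0169 = 0.017 mol/L

[CO] = 0.017 mol/L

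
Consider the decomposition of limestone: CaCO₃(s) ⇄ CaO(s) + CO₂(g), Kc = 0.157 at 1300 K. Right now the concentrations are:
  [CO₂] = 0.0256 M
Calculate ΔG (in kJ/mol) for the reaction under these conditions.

ΔG = -19.6 kJ/mol

(CaCO₃, CaO are pure solids — omitted from Qc.)
Qc = [CO₂] = 0.0256
ΔG = RT ln(Qc/Kc) = (8.314 J mol⁻¹ K⁻¹)(1300 K) × ln(0.0256/0.157)
   = (10.81 kJ/mol)(-1.814) = -19.6 kJ/mol
ΔG < 0, so the forward reaction is spontaneous (proceeds forward).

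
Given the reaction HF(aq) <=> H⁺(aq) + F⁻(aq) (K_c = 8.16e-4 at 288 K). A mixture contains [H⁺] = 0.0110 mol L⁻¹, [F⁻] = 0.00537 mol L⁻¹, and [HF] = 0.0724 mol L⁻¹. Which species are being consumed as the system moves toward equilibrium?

Q_c = [H⁺]·[F⁻] / [HF] = (0.0110)·(0.00537) / (0.0724) = 8.16e-4
Q_c = 8.16e-4 = K_c; the system is at equilibrium.

none (at equilibrium)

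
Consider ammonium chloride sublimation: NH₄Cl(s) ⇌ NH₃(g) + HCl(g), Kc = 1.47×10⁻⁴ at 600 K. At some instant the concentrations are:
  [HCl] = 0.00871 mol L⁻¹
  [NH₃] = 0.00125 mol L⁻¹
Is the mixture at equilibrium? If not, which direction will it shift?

no; Q < K, reaction proceeds forward

(NH₄Cl is a pure solid — omitted from Qc.)
Qc = [NH₃]·[HCl] = (0.00125)·(0.00871) = 1.09×10⁻⁵
Qc = 1.09×10⁻⁵ < Kc = 1.47×10⁻⁴: net forward reaction.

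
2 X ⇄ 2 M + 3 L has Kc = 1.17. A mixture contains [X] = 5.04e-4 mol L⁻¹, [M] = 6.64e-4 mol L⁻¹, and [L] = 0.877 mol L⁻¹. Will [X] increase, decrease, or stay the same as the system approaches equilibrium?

stay the same

Qc = [M]²·[L]³ / [X]² = (6.64e-4)²·(0.877)³ / (5.04e-4)² = 1.17
Qc = 1.17 = Kc; the system is at equilibrium.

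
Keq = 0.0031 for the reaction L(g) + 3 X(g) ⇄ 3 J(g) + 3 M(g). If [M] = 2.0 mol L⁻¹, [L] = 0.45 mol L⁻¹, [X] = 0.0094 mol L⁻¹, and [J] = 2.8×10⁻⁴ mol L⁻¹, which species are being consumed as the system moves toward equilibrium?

Q = [J]³·[M]³ / ([L]·[X]³) = (2.8×10⁻⁴)³·(2.0)³ / ((0.45)·(0.0094)³) = 4.7×10⁻⁴
Q = 4.7×10⁻⁴ < Keq = 0.0031: net forward reaction.

L, X (reactants)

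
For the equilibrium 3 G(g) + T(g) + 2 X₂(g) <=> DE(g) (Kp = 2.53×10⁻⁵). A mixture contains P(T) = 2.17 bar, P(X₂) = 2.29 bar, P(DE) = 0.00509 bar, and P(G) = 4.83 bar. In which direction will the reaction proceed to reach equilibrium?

Qp = P(DE) / (P(G)³·P(T)·P(X₂)²) = (0.00509) / ((4.83)³·(2.17)·(2.29)²) = 3.97×10⁻⁶
Qp = 3.97×10⁻⁶ < Kp = 2.53×10⁻⁵, so the forward reaction proceeds.

to the right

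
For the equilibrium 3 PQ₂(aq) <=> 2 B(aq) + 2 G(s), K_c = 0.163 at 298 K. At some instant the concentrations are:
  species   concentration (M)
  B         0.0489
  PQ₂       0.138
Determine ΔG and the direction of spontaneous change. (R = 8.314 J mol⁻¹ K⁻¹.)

ΔG = 4.26 kJ/mol; the forward reaction is non-spontaneous

(G is a pure solid — omitted from Q_c.)
Q_c = [B]² / [PQ₂]³ = (0.0489)² / (0.138)³ = 0.910
ΔG = RT ln(Q_c/K_c) = (8.314 J mol⁻¹ K⁻¹)(298 K) × ln(0.910/0.163)
   = (2.478 kJ/mol)(1.720) = 4.26 kJ/mol
ΔG > 0, so the forward reaction is non-spontaneous (proceeds in reverse).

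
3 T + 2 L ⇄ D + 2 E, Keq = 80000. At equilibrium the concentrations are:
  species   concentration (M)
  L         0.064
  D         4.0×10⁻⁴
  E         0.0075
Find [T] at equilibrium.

At equilibrium, Keq = [D]·[E]² / ([T]³·[L]²) = 80000.
(4.0×10⁻⁴)·(0.0075)² / (([T])³·(0.064)²) = 80000
[T]³ = 6.87×10⁻¹¹ ⇒ [T] = 4.1×10⁻⁴ M

[T] = 4.1×10⁻⁴ M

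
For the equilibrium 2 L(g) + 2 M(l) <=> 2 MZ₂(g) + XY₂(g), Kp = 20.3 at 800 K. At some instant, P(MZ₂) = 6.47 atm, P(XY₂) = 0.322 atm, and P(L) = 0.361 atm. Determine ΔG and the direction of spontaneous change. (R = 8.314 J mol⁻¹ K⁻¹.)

ΔG = 10.8 kJ/mol; the forward reaction is non-spontaneous

(M is a pure liquid — omitted from Qp.)
Qp = P(MZ₂)²·P(XY₂) / P(L)² = (6.47)²·(0.322) / (0.361)² = 103
ΔG = RT ln(Qp/Kp) = (8.314 J mol⁻¹ K⁻¹)(800 K) × ln(103/20.3)
   = (6.651 kJ/mol)(1.624) = 10.8 kJ/mol
ΔG > 0, so the forward reaction is non-spontaneous (proceeds in reverse).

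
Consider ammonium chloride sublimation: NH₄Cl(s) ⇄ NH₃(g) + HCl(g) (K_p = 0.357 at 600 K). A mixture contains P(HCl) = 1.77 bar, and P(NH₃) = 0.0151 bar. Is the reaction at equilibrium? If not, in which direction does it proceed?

(NH₄Cl is a pure solid — omitted from Q_p.)
Q_p = P(NH₃)·P(HCl) = (0.0151)·(1.77) = 0.0267
Q_p = 0.0267 < K_p = 0.357, so the forward reaction proceeds.

in the forward direction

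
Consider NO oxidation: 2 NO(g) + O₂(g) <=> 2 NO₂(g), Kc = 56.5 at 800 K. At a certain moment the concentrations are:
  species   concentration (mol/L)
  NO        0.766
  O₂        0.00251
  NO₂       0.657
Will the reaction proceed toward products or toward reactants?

Qc = [NO₂]² / ([NO]²·[O₂]) = (0.657)² / ((0.766)²·(0.00251)) = 293
Qc = 293 > Kc = 56.5, so the reverse reaction proceeds.

to the left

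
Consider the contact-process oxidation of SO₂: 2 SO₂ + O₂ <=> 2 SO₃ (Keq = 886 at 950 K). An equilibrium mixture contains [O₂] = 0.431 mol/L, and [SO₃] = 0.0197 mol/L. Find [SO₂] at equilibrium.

At equilibrium, Keq = [SO₃]² / ([SO₂]²·[O₂]) = 886.
(0.0197)² / (([SO₂])²·(0.431)) = 886
[SO₂]² = 1.02×10⁻⁶ ⇒ [SO₂] = 0.00101 mol/L

[SO₂] = 0.00101 mol/L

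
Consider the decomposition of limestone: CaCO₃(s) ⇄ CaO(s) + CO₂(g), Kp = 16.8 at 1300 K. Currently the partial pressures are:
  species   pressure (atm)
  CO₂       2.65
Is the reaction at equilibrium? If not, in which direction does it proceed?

(CaCO₃, CaO are pure solids — omitted from Qp.)
Qp = P(CO₂) = 2.65
Qp = 2.65 < Kp = 16.8, so the forward reaction proceeds.

to the right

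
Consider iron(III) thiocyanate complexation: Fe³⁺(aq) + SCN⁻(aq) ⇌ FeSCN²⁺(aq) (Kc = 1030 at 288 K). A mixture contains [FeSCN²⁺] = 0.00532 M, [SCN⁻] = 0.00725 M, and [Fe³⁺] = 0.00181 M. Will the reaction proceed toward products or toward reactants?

forward (toward products)

Qc = [FeSCN²⁺] / ([Fe³⁺]·[SCN⁻]) = (0.00532) / ((0.00181)·(0.00725)) = 405
Qc = 405 < Kc = 1030, so the forward reaction proceeds.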